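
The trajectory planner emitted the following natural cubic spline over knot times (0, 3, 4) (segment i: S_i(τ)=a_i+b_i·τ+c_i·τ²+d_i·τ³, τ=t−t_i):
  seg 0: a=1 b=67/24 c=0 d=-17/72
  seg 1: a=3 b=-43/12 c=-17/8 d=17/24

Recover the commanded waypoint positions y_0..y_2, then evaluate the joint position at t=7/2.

y_0 = S_0(0) = a_0 = 1
y_1 = S_1(0) = a_1 = 3
y_2 = S_1(1) = -2
t_q=7/2 is in segment 1 (τ=1/2); S_1(τ)=49/64

y_0=1 y_1=3 y_2=-2
S(7/2) = 49/64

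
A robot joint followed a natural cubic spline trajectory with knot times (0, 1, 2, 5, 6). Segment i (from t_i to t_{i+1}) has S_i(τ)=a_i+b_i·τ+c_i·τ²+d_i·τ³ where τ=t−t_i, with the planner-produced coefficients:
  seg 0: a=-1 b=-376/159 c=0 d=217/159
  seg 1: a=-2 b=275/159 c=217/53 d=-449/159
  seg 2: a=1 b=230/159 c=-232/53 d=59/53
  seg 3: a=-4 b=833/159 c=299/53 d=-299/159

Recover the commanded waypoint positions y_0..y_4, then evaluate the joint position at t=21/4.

y_0 = S_0(0) = a_0 = -1
y_1 = S_1(0) = a_1 = -2
y_2 = S_2(0) = a_2 = 1
y_3 = S_3(0) = a_3 = -4
y_4 = S_3(1) = 5
t_q=21/4 is in segment 3 (τ=1/4); S_3(τ)=-8029/3392

y_0=-1 y_1=-2 y_2=1 y_3=-4 y_4=5
S(21/4) = -8029/3392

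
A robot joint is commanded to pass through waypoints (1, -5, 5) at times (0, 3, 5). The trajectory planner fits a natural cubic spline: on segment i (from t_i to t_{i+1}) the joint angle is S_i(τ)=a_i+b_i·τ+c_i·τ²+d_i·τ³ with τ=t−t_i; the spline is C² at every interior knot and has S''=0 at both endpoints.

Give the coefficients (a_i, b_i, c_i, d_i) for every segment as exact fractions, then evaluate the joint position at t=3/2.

  seg 0: a=1 b=-41/10 c=0 d=7/30
  seg 1: a=-5 b=11/5 c=21/10 d=-7/20
S(3/2) = -349/80

Δ: Δ0=-2, Δ1=5
row 1: diag=10, rhs=42; c'=1/5, d'=21/5
back: M1=21/5
M: M0=0, M1=21/5, M2=0
seg 0: a=1, c=M0/2=0, d=(M1−M0)/(6·3)=7/30, b=Δ0−h0·(2M0+M1)/6=-41/10
seg 1: a=-5, c=M1/2=21/10, d=(M2−M1)/(6·2)=-7/20, b=Δ1−h1·(2M1+M2)/6=11/5
t_q=3/2 → seg 0, τ=3/2; S=1+-41/10·τ+0·τ²+7/30·τ³=-349/80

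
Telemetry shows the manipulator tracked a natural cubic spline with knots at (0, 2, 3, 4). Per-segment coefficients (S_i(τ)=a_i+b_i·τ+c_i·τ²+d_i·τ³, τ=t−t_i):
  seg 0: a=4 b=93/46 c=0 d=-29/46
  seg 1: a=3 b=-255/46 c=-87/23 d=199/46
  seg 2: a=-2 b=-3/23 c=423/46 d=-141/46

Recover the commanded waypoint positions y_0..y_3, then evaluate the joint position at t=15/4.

y_0=4 y_1=3 y_2=-2 y_3=4
S(15/4) = 5245/2944

y_0 = S_0(0) = a_0 = 4
y_1 = S_1(0) = a_1 = 3
y_2 = S_2(0) = a_2 = -2
y_3 = S_2(1) = 4
t_q=15/4 is in segment 2 (τ=3/4); S_2(τ)=5245/2944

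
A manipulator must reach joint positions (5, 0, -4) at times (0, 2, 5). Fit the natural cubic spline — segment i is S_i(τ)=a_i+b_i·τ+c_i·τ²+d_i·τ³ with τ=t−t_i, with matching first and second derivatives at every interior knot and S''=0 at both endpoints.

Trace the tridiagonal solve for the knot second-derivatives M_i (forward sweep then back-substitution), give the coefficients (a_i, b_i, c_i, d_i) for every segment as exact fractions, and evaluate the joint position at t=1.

  seg 0: a=5 b=-41/15 c=0 d=7/120
  seg 1: a=0 b=-61/30 c=7/20 d=-7/180
S(1) = 93/40

Δ: Δ0=-5/2, Δ1=-4/3
row 1: diag=10, rhs=7; c'=3/10, d'=7/10
back: M1=7/10
M: M0=0, M1=7/10, M2=0
seg 0: a=5, c=M0/2=0, d=(M1−M0)/(6·2)=7/120, b=Δ0−h0·(2M0+M1)/6=-41/15
seg 1: a=0, c=M1/2=7/20, d=(M2−M1)/(6·3)=-7/180, b=Δ1−h1·(2M1+M2)/6=-61/30
t_q=1 → seg 0, τ=1; S=5+-41/15·τ+0·τ²+7/120·τ³=93/40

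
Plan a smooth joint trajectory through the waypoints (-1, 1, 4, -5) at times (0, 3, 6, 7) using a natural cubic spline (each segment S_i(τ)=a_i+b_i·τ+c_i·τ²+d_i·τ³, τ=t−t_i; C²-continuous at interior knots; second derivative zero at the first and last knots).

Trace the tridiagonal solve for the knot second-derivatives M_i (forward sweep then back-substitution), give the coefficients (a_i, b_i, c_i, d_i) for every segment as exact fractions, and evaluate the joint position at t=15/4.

  seg 0: a=-1 b=-40/87 c=0 d=98/783
  seg 1: a=1 b=254/87 c=98/87 d=-461/783
  seg 2: a=4 b=-541/87 c=-121/29 d=121/87
S(15/4) = 6635/1856

Δ: Δ0=2/3, Δ1=1, Δ2=-9
row 1: diag=12, rhs=2; c'=1/4, d'=1/6
row 2: denom=8−3·1/4=29/4; d'=(-60−3·1/6)/(29/4)=-242/29
back: M2=-242/29
back: M1=1/6−1/4·-242/29=196/87
M: M0=0, M1=196/87, M2=-242/29, M3=0
seg 0: a=-1, c=M0/2=0, d=(M1−M0)/(6·3)=98/783, b=Δ0−h0·(2M0+M1)/6=-40/87
seg 1: a=1, c=M1/2=98/87, d=(M2−M1)/(6·3)=-461/783, b=Δ1−h1·(2M1+M2)/6=254/87
seg 2: a=4, c=M2/2=-121/29, d=(M3−M2)/(6·1)=121/87, b=Δ2−h2·(2M2+M3)/6=-541/87
t_q=15/4 → seg 1, τ=3/4; S=1+254/87·τ+98/87·τ²+-461/783·τ³=6635/1856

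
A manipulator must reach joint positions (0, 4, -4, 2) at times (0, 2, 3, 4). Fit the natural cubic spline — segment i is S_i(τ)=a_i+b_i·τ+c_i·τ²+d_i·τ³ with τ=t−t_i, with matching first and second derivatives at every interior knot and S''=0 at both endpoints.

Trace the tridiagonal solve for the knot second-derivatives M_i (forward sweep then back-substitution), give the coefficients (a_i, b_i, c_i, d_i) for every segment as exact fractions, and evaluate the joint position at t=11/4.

  seg 0: a=0 b=154/23 c=0 d=-27/23
  seg 1: a=4 b=-170/23 c=-162/23 d=148/23
  seg 2: a=-4 b=-50/23 c=282/23 d=-94/23
S(11/4) = -1027/368

Δ: Δ0=2, Δ1=-8, Δ2=6
row 1: diag=6, rhs=-60; c'=1/6, d'=-10
row 2: denom=4−1·1/6=23/6; d'=(84−1·-10)/(23/6)=564/23
back: M2=564/23
back: M1=-10−1/6·564/23=-324/23
M: M0=0, M1=-324/23, M2=564/23, M3=0
seg 0: a=0, c=M0/2=0, d=(M1−M0)/(6·2)=-27/23, b=Δ0−h0·(2M0+M1)/6=154/23
seg 1: a=4, c=M1/2=-162/23, d=(M2−M1)/(6·1)=148/23, b=Δ1−h1·(2M1+M2)/6=-170/23
seg 2: a=-4, c=M2/2=282/23, d=(M3−M2)/(6·1)=-94/23, b=Δ2−h2·(2M2+M3)/6=-50/23
t_q=11/4 → seg 1, τ=3/4; S=4+-170/23·τ+-162/23·τ²+148/23·τ³=-1027/368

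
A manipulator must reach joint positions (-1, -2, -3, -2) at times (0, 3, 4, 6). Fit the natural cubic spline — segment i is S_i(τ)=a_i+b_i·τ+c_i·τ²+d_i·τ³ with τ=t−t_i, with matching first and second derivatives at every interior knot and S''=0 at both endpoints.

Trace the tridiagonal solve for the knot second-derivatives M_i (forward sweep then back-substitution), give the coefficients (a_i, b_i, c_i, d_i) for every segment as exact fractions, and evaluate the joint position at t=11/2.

  seg 0: a=-1 b=5/282 c=0 d=-11/282
  seg 1: a=-2 b=-146/141 c=-33/94 d=109/282
  seg 2: a=-3 b=-163/282 c=38/47 d=-19/141
S(11/2) = -941/376

Δ: Δ0=-1/3, Δ1=-1, Δ2=1/2
row 1: diag=8, rhs=-4; c'=1/8, d'=-1/2
row 2: denom=6−1·1/8=47/8; d'=(9−1·-1/2)/(47/8)=76/47
back: M2=76/47
back: M1=-1/2−1/8·76/47=-33/47
M: M0=0, M1=-33/47, M2=76/47, M3=0
seg 0: a=-1, c=M0/2=0, d=(M1−M0)/(6·3)=-11/282, b=Δ0−h0·(2M0+M1)/6=5/282
seg 1: a=-2, c=M1/2=-33/94, d=(M2−M1)/(6·1)=109/282, b=Δ1−h1·(2M1+M2)/6=-146/141
seg 2: a=-3, c=M2/2=38/47, d=(M3−M2)/(6·2)=-19/141, b=Δ2−h2·(2M2+M3)/6=-163/282
t_q=11/2 → seg 2, τ=3/2; S=-3+-163/282·τ+38/47·τ²+-19/141·τ³=-941/376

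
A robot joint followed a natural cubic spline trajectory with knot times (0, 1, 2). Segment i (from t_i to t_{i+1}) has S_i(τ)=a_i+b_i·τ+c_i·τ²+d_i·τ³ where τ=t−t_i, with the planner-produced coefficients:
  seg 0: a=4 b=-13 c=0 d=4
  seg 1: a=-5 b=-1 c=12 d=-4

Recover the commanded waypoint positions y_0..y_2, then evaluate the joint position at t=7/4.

y_0=4 y_1=-5 y_2=2
S(7/4) = -11/16

y_0 = S_0(0) = a_0 = 4
y_1 = S_1(0) = a_1 = -5
y_2 = S_1(1) = 2
t_q=7/4 is in segment 1 (τ=3/4); S_1(τ)=-11/16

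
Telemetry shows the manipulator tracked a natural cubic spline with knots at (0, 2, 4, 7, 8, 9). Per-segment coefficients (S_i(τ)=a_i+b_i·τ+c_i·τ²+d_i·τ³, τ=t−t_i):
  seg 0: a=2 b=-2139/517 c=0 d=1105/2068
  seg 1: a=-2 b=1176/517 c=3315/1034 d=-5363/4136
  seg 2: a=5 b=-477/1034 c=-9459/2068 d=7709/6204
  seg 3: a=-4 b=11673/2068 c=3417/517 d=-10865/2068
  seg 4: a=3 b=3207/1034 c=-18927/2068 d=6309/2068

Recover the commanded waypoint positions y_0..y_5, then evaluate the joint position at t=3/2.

y_0 = S_0(0) = a_0 = 2
y_1 = S_1(0) = a_1 = -2
y_2 = S_2(0) = a_2 = 5
y_3 = S_3(0) = a_3 = -4
y_4 = S_4(0) = a_4 = 3
y_5 = S_4(1) = 0
t_q=3/2 is in segment 0 (τ=3/2); S_0(τ)=-39749/16544

y_0=2 y_1=-2 y_2=5 y_3=-4 y_4=3 y_5=0
S(3/2) = -39749/16544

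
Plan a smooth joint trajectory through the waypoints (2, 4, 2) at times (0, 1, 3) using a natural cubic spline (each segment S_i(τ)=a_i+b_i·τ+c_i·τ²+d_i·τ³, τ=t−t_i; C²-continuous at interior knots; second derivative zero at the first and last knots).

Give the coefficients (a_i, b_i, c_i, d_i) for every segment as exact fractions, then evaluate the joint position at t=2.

  seg 0: a=2 b=5/2 c=0 d=-1/2
  seg 1: a=4 b=1 c=-3/2 d=1/4
S(2) = 15/4

Δ: Δ0=2, Δ1=-1
row 1: diag=6, rhs=-18; c'=1/3, d'=-3
back: M1=-3
M: M0=0, M1=-3, M2=0
seg 0: a=2, c=M0/2=0, d=(M1−M0)/(6·1)=-1/2, b=Δ0−h0·(2M0+M1)/6=5/2
seg 1: a=4, c=M1/2=-3/2, d=(M2−M1)/(6·2)=1/4, b=Δ1−h1·(2M1+M2)/6=1
t_q=2 → seg 1, τ=1; S=4+1·τ+-3/2·τ²+1/4·τ³=15/4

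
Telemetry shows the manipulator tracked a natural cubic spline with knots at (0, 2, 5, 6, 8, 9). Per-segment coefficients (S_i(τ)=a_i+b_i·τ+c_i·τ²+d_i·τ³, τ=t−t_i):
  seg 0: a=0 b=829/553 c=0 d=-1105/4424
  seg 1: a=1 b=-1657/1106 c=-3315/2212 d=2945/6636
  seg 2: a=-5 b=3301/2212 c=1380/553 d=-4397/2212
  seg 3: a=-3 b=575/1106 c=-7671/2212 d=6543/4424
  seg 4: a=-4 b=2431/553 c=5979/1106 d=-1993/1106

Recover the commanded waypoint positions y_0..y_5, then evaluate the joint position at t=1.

y_0=0 y_1=1 y_2=-5 y_3=-3 y_4=-4 y_5=4
S(1) = 5527/4424

y_0 = S_0(0) = a_0 = 0
y_1 = S_1(0) = a_1 = 1
y_2 = S_2(0) = a_2 = -5
y_3 = S_3(0) = a_3 = -3
y_4 = S_4(0) = a_4 = -4
y_5 = S_4(1) = 4
t_q=1 is in segment 0 (τ=1); S_0(τ)=5527/4424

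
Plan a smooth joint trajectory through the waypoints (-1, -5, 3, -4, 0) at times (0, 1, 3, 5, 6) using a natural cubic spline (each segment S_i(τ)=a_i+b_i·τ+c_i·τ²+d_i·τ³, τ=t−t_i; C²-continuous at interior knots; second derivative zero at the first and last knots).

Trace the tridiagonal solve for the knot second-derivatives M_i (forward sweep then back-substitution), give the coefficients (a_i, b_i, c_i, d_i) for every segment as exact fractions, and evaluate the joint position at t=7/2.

Δ: Δ0=-4, Δ1=4, Δ2=-7/2, Δ3=4
row 1: diag=6, rhs=48; c'=1/3, d'=8
row 2: denom=8−2·1/3=22/3; d'=(-45−2·8)/(22/3)=-183/22
row 3: denom=6−2·3/11=60/11; d'=(45−2·-183/22)/(60/11)=113/10
back: M3=113/10
back: M2=-183/22−3/11·113/10=-57/5
back: M1=8−1/3·-57/5=59/5
M: M0=0, M1=59/5, M2=-57/5, M3=113/10, M4=0
seg 0: a=-1, c=M0/2=0, d=(M1−M0)/(6·1)=59/30, b=Δ0−h0·(2M0+M1)/6=-179/30
seg 1: a=-5, c=M1/2=59/10, d=(M2−M1)/(6·2)=-29/15, b=Δ1−h1·(2M1+M2)/6=-1/15
seg 2: a=3, c=M2/2=-57/10, d=(M3−M2)/(6·2)=227/120, b=Δ2−h2·(2M2+M3)/6=1/3
seg 3: a=-4, c=M3/2=113/20, d=(M4−M3)/(6·1)=-113/60, b=Δ3−h3·(2M3+M4)/6=7/30
t_q=7/2 → seg 2, τ=1/2; S=3+1/3·τ+-57/10·τ²+227/120·τ³=633/320

  seg 0: a=-1 b=-179/30 c=0 d=59/30
  seg 1: a=-5 b=-1/15 c=59/10 d=-29/15
  seg 2: a=3 b=1/3 c=-57/10 d=227/120
  seg 3: a=-4 b=7/30 c=113/20 d=-113/60
S(7/2) = 633/320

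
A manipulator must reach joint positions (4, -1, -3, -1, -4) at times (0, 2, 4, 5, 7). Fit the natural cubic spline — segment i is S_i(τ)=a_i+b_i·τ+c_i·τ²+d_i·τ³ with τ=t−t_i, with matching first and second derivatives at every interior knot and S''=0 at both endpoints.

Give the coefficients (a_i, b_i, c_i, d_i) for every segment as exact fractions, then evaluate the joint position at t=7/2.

Δ: Δ0=-5/2, Δ1=-1, Δ2=2, Δ3=-3/2
row 1: diag=8, rhs=9; c'=1/4, d'=9/8
row 2: denom=6−2·1/4=11/2; d'=(18−2·9/8)/(11/2)=63/22
row 3: denom=6−1·2/11=64/11; d'=(-21−1·63/22)/(64/11)=-525/128
back: M3=-525/128
back: M2=63/22−2/11·-525/128=231/64
back: M1=9/8−1/4·231/64=57/256
M: M0=0, M1=57/256, M2=231/64, M3=-525/128, M4=0
seg 0: a=4, c=M0/2=0, d=(M1−M0)/(6·2)=19/1024, b=Δ0−h0·(2M0+M1)/6=-659/256
seg 1: a=-1, c=M1/2=57/512, d=(M2−M1)/(6·2)=289/1024, b=Δ1−h1·(2M1+M2)/6=-301/128
seg 2: a=-3, c=M2/2=231/128, d=(M3−M2)/(6·1)=-329/256, b=Δ2−h2·(2M2+M3)/6=379/256
seg 3: a=-1, c=M3/2=-525/256, d=(M4−M3)/(6·2)=175/512, b=Δ3−h3·(2M3+M4)/6=79/64
t_q=7/2 → seg 1, τ=3/2; S=-1+-301/128·τ+57/512·τ²+289/1024·τ³=-27233/8192

  seg 0: a=4 b=-659/256 c=0 d=19/1024
  seg 1: a=-1 b=-301/128 c=57/512 d=289/1024
  seg 2: a=-3 b=379/256 c=231/128 d=-329/256
  seg 3: a=-1 b=79/64 c=-525/256 d=175/512
S(7/2) = -27233/8192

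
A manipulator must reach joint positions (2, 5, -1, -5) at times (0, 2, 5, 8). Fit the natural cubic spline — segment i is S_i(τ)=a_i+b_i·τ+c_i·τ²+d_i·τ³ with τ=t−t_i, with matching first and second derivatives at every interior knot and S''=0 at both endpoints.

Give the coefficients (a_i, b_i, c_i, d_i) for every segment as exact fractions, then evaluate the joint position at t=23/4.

Δ: Δ0=3/2, Δ1=-2, Δ2=-4/3
row 1: diag=10, rhs=-21; c'=3/10, d'=-21/10
row 2: denom=12−3·3/10=111/10; d'=(4−3·-21/10)/(111/10)=103/111
back: M2=103/111
back: M1=-21/10−3/10·103/111=-88/37
M: M0=0, M1=-88/37, M2=103/111, M3=0
seg 0: a=2, c=M0/2=0, d=(M1−M0)/(6·2)=-22/111, b=Δ0−h0·(2M0+M1)/6=509/222
seg 1: a=5, c=M1/2=-44/37, d=(M2−M1)/(6·3)=367/1998, b=Δ1−h1·(2M1+M2)/6=-19/222
seg 2: a=-1, c=M2/2=103/222, d=(M3−M2)/(6·3)=-103/1998, b=Δ2−h2·(2M2+M3)/6=-251/111
t_q=23/4 → seg 2, τ=3/4; S=-1+-251/111·τ+103/222·τ²+-103/1998·τ³=-11635/4736

  seg 0: a=2 b=509/222 c=0 d=-22/111
  seg 1: a=5 b=-19/222 c=-44/37 d=367/1998
  seg 2: a=-1 b=-251/111 c=103/222 d=-103/1998
S(23/4) = -11635/4736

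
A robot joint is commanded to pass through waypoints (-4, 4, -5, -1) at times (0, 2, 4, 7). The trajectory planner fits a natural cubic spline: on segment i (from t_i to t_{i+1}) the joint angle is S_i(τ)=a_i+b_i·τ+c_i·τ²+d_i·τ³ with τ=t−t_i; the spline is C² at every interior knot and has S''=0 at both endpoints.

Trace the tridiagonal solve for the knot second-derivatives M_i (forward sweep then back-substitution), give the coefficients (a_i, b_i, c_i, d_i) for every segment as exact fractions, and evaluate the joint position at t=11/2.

Δ: Δ0=4, Δ1=-9/2, Δ2=4/3
row 1: diag=8, rhs=-51; c'=1/4, d'=-51/8
row 2: denom=10−2·1/4=19/2; d'=(35−2·-51/8)/(19/2)=191/38
back: M2=191/38
back: M1=-51/8−1/4·191/38=-145/19
M: M0=0, M1=-145/19, M2=191/38, M3=0
seg 0: a=-4, c=M0/2=0, d=(M1−M0)/(6·2)=-145/228, b=Δ0−h0·(2M0+M1)/6=373/57
seg 1: a=4, c=M1/2=-145/38, d=(M2−M1)/(6·2)=481/456, b=Δ1−h1·(2M1+M2)/6=-62/57
seg 2: a=-5, c=M2/2=191/76, d=(M3−M2)/(6·3)=-191/684, b=Δ2−h2·(2M2+M3)/6=-421/114
t_q=11/2 → seg 2, τ=3/2; S=-5+-421/114·τ+191/76·τ²+-191/684·τ³=-3543/608

  seg 0: a=-4 b=373/57 c=0 d=-145/228
  seg 1: a=4 b=-62/57 c=-145/38 d=481/456
  seg 2: a=-5 b=-421/114 c=191/76 d=-191/684
S(11/2) = -3543/608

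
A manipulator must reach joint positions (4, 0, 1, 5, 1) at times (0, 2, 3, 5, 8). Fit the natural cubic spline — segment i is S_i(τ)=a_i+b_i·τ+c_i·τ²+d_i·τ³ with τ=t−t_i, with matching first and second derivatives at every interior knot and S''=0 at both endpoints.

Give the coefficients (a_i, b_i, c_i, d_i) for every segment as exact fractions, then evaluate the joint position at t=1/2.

Δ: Δ0=-2, Δ1=1, Δ2=2, Δ3=-4/3
row 1: diag=6, rhs=18; c'=1/6, d'=3
row 2: denom=6−1·1/6=35/6; d'=(6−1·3)/(35/6)=18/35
row 3: denom=10−2·12/35=326/35; d'=(-20−2·18/35)/(326/35)=-368/163
back: M3=-368/163
back: M2=18/35−12/35·-368/163=210/163
back: M1=3−1/6·210/163=454/163
M: M0=0, M1=454/163, M2=210/163, M3=-368/163, M4=0
seg 0: a=4, c=M0/2=0, d=(M1−M0)/(6·2)=227/978, b=Δ0−h0·(2M0+M1)/6=-1432/489
seg 1: a=0, c=M1/2=227/163, d=(M2−M1)/(6·1)=-122/489, b=Δ1−h1·(2M1+M2)/6=-70/489
seg 2: a=1, c=M2/2=105/163, d=(M3−M2)/(6·2)=-289/978, b=Δ2−h2·(2M2+M3)/6=926/489
seg 3: a=5, c=M3/2=-184/163, d=(M4−M3)/(6·3)=184/1467, b=Δ3−h3·(2M3+M4)/6=452/489
t_q=1/2 → seg 0, τ=1/2; S=4+-1432/489·τ+0·τ²+227/978·τ³=6689/2608

  seg 0: a=4 b=-1432/489 c=0 d=227/978
  seg 1: a=0 b=-70/489 c=227/163 d=-122/489
  seg 2: a=1 b=926/489 c=105/163 d=-289/978
  seg 3: a=5 b=452/489 c=-184/163 d=184/1467
S(1/2) = 6689/2608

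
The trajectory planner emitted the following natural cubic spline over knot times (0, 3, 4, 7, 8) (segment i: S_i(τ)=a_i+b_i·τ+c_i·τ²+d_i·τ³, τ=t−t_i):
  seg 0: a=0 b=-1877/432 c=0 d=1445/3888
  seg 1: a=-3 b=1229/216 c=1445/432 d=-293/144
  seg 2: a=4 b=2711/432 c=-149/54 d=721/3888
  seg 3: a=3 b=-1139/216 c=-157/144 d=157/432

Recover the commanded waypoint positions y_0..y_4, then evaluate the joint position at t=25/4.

y_0 = S_0(0) = a_0 = 0
y_1 = S_1(0) = a_1 = -3
y_2 = S_2(0) = a_2 = 4
y_3 = S_3(0) = a_3 = 3
y_4 = S_3(1) = -3
t_q=25/4 is in segment 2 (τ=9/4); S_2(τ)=19241/3072

y_0=0 y_1=-3 y_2=4 y_3=3 y_4=-3
S(25/4) = 19241/3072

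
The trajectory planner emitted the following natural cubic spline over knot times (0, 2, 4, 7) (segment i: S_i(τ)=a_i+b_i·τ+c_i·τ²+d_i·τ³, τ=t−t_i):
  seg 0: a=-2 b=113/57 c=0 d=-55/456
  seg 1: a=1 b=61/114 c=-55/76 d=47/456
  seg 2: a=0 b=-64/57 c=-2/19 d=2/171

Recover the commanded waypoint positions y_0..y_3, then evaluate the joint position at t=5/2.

y_0 = S_0(0) = a_0 = -2
y_1 = S_1(0) = a_1 = 1
y_2 = S_2(0) = a_2 = 0
y_3 = S_2(3) = -4
t_q=5/2 is in segment 1 (τ=1/2); S_1(τ)=1337/1216

y_0=-2 y_1=1 y_2=0 y_3=-4
S(5/2) = 1337/1216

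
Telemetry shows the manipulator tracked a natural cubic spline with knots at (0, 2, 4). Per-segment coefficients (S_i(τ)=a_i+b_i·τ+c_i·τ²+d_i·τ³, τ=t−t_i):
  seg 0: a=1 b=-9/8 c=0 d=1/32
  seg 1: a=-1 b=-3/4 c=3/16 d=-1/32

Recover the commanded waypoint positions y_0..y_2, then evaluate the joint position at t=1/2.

y_0=1 y_1=-1 y_2=-2
S(1/2) = 113/256

y_0 = S_0(0) = a_0 = 1
y_1 = S_1(0) = a_1 = -1
y_2 = S_1(2) = -2
t_q=1/2 is in segment 0 (τ=1/2); S_0(τ)=113/256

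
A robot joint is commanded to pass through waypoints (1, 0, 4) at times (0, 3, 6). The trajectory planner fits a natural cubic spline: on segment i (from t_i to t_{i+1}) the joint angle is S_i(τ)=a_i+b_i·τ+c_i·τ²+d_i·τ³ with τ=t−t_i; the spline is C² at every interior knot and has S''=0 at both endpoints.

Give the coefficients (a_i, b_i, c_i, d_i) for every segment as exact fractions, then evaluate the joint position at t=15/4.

  seg 0: a=1 b=-3/4 c=0 d=5/108
  seg 1: a=0 b=1/2 c=5/12 d=-5/108
S(15/4) = 151/256

Δ: Δ0=-1/3, Δ1=4/3
row 1: diag=12, rhs=10; c'=1/4, d'=5/6
back: M1=5/6
M: M0=0, M1=5/6, M2=0
seg 0: a=1, c=M0/2=0, d=(M1−M0)/(6·3)=5/108, b=Δ0−h0·(2M0+M1)/6=-3/4
seg 1: a=0, c=M1/2=5/12, d=(M2−M1)/(6·3)=-5/108, b=Δ1−h1·(2M1+M2)/6=1/2
t_q=15/4 → seg 1, τ=3/4; S=0+1/2·τ+5/12·τ²+-5/108·τ³=151/256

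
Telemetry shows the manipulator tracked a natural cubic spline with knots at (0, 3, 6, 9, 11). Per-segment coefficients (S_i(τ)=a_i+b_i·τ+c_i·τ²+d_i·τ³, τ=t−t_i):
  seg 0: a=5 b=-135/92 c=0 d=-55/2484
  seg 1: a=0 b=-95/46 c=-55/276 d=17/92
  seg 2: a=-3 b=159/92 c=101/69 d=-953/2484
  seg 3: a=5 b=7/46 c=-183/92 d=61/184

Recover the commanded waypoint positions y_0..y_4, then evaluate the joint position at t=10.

y_0=5 y_1=0 y_2=-3 y_3=5 y_4=0
S(10) = 643/184

y_0 = S_0(0) = a_0 = 5
y_1 = S_1(0) = a_1 = 0
y_2 = S_2(0) = a_2 = -3
y_3 = S_3(0) = a_3 = 5
y_4 = S_3(2) = 0
t_q=10 is in segment 3 (τ=1); S_3(τ)=643/184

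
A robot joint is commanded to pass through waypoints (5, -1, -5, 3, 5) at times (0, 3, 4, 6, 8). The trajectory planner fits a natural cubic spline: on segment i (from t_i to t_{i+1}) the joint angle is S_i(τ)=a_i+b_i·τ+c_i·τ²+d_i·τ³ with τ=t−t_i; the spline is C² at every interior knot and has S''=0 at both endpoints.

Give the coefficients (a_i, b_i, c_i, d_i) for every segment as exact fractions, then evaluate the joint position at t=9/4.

  seg 0: a=5 b=-107/172 c=0 d=-79/516
  seg 1: a=-1 b=-409/86 c=-237/172 d=367/172
  seg 2: a=-5 b=-191/172 c=216/43 d=-849/688
  seg 3: a=3 b=359/86 c=-819/344 d=273/688
S(9/4) = 20435/11008

Δ: Δ0=-2, Δ1=-4, Δ2=4, Δ3=1
row 1: diag=8, rhs=-12; c'=1/8, d'=-3/2
row 2: denom=6−1·1/8=47/8; d'=(48−1·-3/2)/(47/8)=396/47
row 3: denom=8−2·16/47=344/47; d'=(-18−2·396/47)/(344/47)=-819/172
back: M3=-819/172
back: M2=396/47−16/47·-819/172=432/43
back: M1=-3/2−1/8·432/43=-237/86
M: M0=0, M1=-237/86, M2=432/43, M3=-819/172, M4=0
seg 0: a=5, c=M0/2=0, d=(M1−M0)/(6·3)=-79/516, b=Δ0−h0·(2M0+M1)/6=-107/172
seg 1: a=-1, c=M1/2=-237/172, d=(M2−M1)/(6·1)=367/172, b=Δ1−h1·(2M1+M2)/6=-409/86
seg 2: a=-5, c=M2/2=216/43, d=(M3−M2)/(6·2)=-849/688, b=Δ2−h2·(2M2+M3)/6=-191/172
seg 3: a=3, c=M3/2=-819/344, d=(M4−M3)/(6·2)=273/688, b=Δ3−h3·(2M3+M4)/6=359/86
t_q=9/4 → seg 0, τ=9/4; S=5+-107/172·τ+0·τ²+-79/516·τ³=20435/11008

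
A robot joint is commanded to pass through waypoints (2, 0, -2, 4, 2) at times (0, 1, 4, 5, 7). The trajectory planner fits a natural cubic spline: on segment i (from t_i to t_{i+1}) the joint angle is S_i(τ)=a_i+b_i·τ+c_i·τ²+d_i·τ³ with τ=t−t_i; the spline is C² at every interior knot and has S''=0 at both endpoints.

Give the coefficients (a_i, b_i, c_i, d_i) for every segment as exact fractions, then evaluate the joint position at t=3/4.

  seg 0: a=2 b=-1697/966 c=0 d=-235/966
  seg 1: a=0 b=-1201/483 c=-235/322 d=1291/2898
  seg 2: a=-2 b=4987/966 c=528/161 d=-337/138
  seg 3: a=4 b=2123/483 c=-1303/322 d=1303/1932
S(3/4) = 1707/2944

Δ: Δ0=-2, Δ1=-2/3, Δ2=6, Δ3=-1
row 1: diag=8, rhs=8; c'=3/8, d'=1
row 2: denom=8−3·3/8=55/8; d'=(40−3·1)/(55/8)=296/55
row 3: denom=6−1·8/55=322/55; d'=(-42−1·296/55)/(322/55)=-1303/161
back: M3=-1303/161
back: M2=296/55−8/55·-1303/161=1056/161
back: M1=1−3/8·1056/161=-235/161
M: M0=0, M1=-235/161, M2=1056/161, M3=-1303/161, M4=0
seg 0: a=2, c=M0/2=0, d=(M1−M0)/(6·1)=-235/966, b=Δ0−h0·(2M0+M1)/6=-1697/966
seg 1: a=0, c=M1/2=-235/322, d=(M2−M1)/(6·3)=1291/2898, b=Δ1−h1·(2M1+M2)/6=-1201/483
seg 2: a=-2, c=M2/2=528/161, d=(M3−M2)/(6·1)=-337/138, b=Δ2−h2·(2M2+M3)/6=4987/966
seg 3: a=4, c=M3/2=-1303/322, d=(M4−M3)/(6·2)=1303/1932, b=Δ3−h3·(2M3+M4)/6=2123/483
t_q=3/4 → seg 0, τ=3/4; S=2+-1697/966·τ+0·τ²+-235/966·τ³=1707/2944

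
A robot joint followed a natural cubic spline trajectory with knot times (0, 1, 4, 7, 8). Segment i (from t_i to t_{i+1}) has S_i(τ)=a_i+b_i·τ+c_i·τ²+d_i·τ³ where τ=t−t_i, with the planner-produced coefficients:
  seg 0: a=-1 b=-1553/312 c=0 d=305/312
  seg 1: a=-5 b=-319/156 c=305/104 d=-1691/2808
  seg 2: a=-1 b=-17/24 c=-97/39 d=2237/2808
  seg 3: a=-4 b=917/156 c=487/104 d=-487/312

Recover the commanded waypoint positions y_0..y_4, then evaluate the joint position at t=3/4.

y_0=-1 y_1=-5 y_2=-1 y_3=-4 y_4=5
S(3/4) = -28759/6656

y_0 = S_0(0) = a_0 = -1
y_1 = S_1(0) = a_1 = -5
y_2 = S_2(0) = a_2 = -1
y_3 = S_3(0) = a_3 = -4
y_4 = S_3(1) = 5
t_q=3/4 is in segment 0 (τ=3/4); S_0(τ)=-28759/6656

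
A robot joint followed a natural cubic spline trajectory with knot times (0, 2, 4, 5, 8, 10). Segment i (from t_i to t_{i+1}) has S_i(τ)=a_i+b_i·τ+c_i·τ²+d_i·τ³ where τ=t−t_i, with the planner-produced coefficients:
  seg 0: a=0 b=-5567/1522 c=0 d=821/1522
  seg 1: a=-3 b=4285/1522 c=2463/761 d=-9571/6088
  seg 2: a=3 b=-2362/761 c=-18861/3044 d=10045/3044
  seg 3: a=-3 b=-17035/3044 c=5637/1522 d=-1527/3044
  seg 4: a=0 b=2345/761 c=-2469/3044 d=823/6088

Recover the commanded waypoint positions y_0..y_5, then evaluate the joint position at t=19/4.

y_0 = S_0(0) = a_0 = 0
y_1 = S_1(0) = a_1 = -3
y_2 = S_2(0) = a_2 = 3
y_3 = S_3(0) = a_3 = -3
y_4 = S_4(0) = a_4 = 0
y_5 = S_4(2) = 4
t_q=19/4 is in segment 2 (τ=3/4); S_2(τ)=-276837/194816

y_0=0 y_1=-3 y_2=3 y_3=-3 y_4=0 y_5=4
S(19/4) = -276837/194816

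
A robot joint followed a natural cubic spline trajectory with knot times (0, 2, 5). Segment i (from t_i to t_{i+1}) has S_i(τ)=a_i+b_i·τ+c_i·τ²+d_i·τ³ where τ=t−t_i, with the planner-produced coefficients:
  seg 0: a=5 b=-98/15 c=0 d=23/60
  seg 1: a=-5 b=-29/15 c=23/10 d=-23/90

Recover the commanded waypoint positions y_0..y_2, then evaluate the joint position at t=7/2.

y_0=5 y_1=-5 y_2=3
S(7/2) = -287/80

y_0 = S_0(0) = a_0 = 5
y_1 = S_1(0) = a_1 = -5
y_2 = S_1(3) = 3
t_q=7/2 is in segment 1 (τ=3/2); S_1(τ)=-287/80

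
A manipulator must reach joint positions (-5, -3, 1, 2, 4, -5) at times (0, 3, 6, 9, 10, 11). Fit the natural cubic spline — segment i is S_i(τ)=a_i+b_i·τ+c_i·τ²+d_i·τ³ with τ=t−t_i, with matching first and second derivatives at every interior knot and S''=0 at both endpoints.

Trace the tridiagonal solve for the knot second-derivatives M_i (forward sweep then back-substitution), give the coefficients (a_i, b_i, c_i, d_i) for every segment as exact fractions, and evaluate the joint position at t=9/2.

  seg 0: a=-5 b=358/1251 c=0 d=476/11259
  seg 1: a=-3 b=1786/1251 c=476/1251 d=-1546/11259
  seg 2: a=1 b=4/1251 c=-1070/1251 d=3623/11259
  seg 3: a=2 b=4453/1251 c=851/417 d=-4504/1251
  seg 4: a=4 b=-3953/1251 c=-3653/417 d=3653/1251
S(9/2) = -259/556

Δ: Δ0=2/3, Δ1=4/3, Δ2=1/3, Δ3=2, Δ4=-9
row 1: diag=12, rhs=4; c'=1/4, d'=1/3
row 2: denom=12−3·1/4=45/4; d'=(-6−3·1/3)/(45/4)=-28/45
row 3: denom=8−3·4/15=36/5; d'=(10−3·-28/45)/(36/5)=89/54
row 4: denom=4−1·5/36=139/36; d'=(-66−1·89/54)/(139/36)=-7306/417
back: M4=-7306/417
back: M3=89/54−5/36·-7306/417=1702/417
back: M2=-28/45−4/15·1702/417=-2140/1251
back: M1=1/3−1/4·-2140/1251=952/1251
M: M0=0, M1=952/1251, M2=-2140/1251, M3=1702/417, M4=-7306/417, M5=0
seg 0: a=-5, c=M0/2=0, d=(M1−M0)/(6·3)=476/11259, b=Δ0−h0·(2M0+M1)/6=358/1251
seg 1: a=-3, c=M1/2=476/1251, d=(M2−M1)/(6·3)=-1546/11259, b=Δ1−h1·(2M1+M2)/6=1786/1251
seg 2: a=1, c=M2/2=-1070/1251, d=(M3−M2)/(6·3)=3623/11259, b=Δ2−h2·(2M2+M3)/6=4/1251
seg 3: a=2, c=M3/2=851/417, d=(M4−M3)/(6·1)=-4504/1251, b=Δ3−h3·(2M3+M4)/6=4453/1251
seg 4: a=4, c=M4/2=-3653/417, d=(M5−M4)/(6·1)=3653/1251, b=Δ4−h4·(2M4+M5)/6=-3953/1251
t_q=9/2 → seg 1, τ=3/2; S=-3+1786/1251·τ+476/1251·τ²+-1546/11259·τ³=-259/556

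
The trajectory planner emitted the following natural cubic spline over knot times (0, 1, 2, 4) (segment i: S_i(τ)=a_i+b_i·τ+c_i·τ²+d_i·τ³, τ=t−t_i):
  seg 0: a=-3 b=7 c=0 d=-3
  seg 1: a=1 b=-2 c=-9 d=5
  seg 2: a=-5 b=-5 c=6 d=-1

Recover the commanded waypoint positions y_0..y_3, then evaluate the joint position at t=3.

y_0 = S_0(0) = a_0 = -3
y_1 = S_1(0) = a_1 = 1
y_2 = S_2(0) = a_2 = -5
y_3 = S_2(2) = 1
t_q=3 is in segment 2 (τ=1); S_2(τ)=-5

y_0=-3 y_1=1 y_2=-5 y_3=1
S(3) = -5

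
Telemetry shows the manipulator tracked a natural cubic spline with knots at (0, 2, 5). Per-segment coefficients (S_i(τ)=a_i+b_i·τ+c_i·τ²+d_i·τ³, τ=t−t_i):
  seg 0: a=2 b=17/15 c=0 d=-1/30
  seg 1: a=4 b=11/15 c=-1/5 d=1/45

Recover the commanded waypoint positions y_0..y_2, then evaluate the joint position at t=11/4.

y_0 = S_0(0) = a_0 = 2
y_1 = S_1(0) = a_1 = 4
y_2 = S_1(3) = 5
t_q=11/4 is in segment 1 (τ=3/4); S_1(τ)=1423/320

y_0=2 y_1=4 y_2=5
S(11/4) = 1423/320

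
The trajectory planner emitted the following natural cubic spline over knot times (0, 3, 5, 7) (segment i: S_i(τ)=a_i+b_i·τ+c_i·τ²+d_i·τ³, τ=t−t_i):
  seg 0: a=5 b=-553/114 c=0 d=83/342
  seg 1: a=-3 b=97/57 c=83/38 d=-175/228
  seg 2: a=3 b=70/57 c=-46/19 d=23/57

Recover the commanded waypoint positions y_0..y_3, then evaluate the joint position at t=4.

y_0=5 y_1=-3 y_2=3 y_3=-1
S(4) = 9/76

y_0 = S_0(0) = a_0 = 5
y_1 = S_1(0) = a_1 = -3
y_2 = S_2(0) = a_2 = 3
y_3 = S_2(2) = -1
t_q=4 is in segment 1 (τ=1); S_1(τ)=9/76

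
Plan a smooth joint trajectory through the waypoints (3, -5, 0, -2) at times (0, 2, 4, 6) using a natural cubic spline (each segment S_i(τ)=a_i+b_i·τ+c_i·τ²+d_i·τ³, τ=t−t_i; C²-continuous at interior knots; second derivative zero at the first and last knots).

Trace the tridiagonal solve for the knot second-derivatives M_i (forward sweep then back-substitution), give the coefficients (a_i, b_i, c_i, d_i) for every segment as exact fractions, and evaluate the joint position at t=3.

  seg 0: a=3 b=-179/30 c=0 d=59/120
  seg 1: a=-5 b=-1/15 c=59/20 d=-5/6
  seg 2: a=0 b=26/15 c=-41/20 d=41/120
S(3) = -59/20

Δ: Δ0=-4, Δ1=5/2, Δ2=-1
row 1: diag=8, rhs=39; c'=1/4, d'=39/8
row 2: denom=8−2·1/4=15/2; d'=(-21−2·39/8)/(15/2)=-41/10
back: M2=-41/10
back: M1=39/8−1/4·-41/10=59/10
M: M0=0, M1=59/10, M2=-41/10, M3=0
seg 0: a=3, c=M0/2=0, d=(M1−M0)/(6·2)=59/120, b=Δ0−h0·(2M0+M1)/6=-179/30
seg 1: a=-5, c=M1/2=59/20, d=(M2−M1)/(6·2)=-5/6, b=Δ1−h1·(2M1+M2)/6=-1/15
seg 2: a=0, c=M2/2=-41/20, d=(M3−M2)/(6·2)=41/120, b=Δ2−h2·(2M2+M3)/6=26/15
t_q=3 → seg 1, τ=1; S=-5+-1/15·τ+59/20·τ²+-5/6·τ³=-59/20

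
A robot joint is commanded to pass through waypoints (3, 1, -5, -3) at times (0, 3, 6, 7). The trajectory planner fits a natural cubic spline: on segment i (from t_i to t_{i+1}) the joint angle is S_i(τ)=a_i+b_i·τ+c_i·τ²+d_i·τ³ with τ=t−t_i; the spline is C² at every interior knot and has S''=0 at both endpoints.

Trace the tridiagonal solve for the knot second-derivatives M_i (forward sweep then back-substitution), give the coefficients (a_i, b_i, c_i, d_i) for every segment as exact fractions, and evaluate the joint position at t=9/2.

  seg 0: a=3 b=10/87 c=0 d=-68/783
  seg 1: a=1 b=-194/87 c=-68/87 d=224/783
  seg 2: a=-5 b=70/87 c=52/29 d=-52/87
S(9/2) = -91/29

Δ: Δ0=-2/3, Δ1=-2, Δ2=2
row 1: diag=12, rhs=-8; c'=1/4, d'=-2/3
row 2: denom=8−3·1/4=29/4; d'=(24−3·-2/3)/(29/4)=104/29
back: M2=104/29
back: M1=-2/3−1/4·104/29=-136/87
M: M0=0, M1=-136/87, M2=104/29, M3=0
seg 0: a=3, c=M0/2=0, d=(M1−M0)/(6·3)=-68/783, b=Δ0−h0·(2M0+M1)/6=10/87
seg 1: a=1, c=M1/2=-68/87, d=(M2−M1)/(6·3)=224/783, b=Δ1−h1·(2M1+M2)/6=-194/87
seg 2: a=-5, c=M2/2=52/29, d=(M3−M2)/(6·1)=-52/87, b=Δ2−h2·(2M2+M3)/6=70/87
t_q=9/2 → seg 1, τ=3/2; S=1+-194/87·τ+-68/87·τ²+224/783·τ³=-91/29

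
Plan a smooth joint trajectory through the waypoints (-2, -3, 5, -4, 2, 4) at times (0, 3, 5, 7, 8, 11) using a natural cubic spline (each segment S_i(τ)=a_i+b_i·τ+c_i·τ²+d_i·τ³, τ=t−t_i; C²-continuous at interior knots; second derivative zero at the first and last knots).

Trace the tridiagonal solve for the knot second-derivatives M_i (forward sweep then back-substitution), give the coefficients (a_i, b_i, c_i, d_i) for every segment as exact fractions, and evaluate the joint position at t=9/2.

  seg 0: a=-2 b=-9025/3252 c=0 d=2647/9756
  seg 1: a=-3 b=7399/1626 c=2647/1084 d=-2209/1626
  seg 2: a=5 b=-3227/1626 c=-6189/1084 d=14477/6504
  seg 3: a=-4 b=1535/813 c=2072/271 d=-2873/813
  seg 4: a=2 b=5348/813 c=-801/271 d=89/271
S(9/2) = 10265/2168

Δ: Δ0=-1/3, Δ1=4, Δ2=-9/2, Δ3=6, Δ4=2/3
row 1: diag=10, rhs=26; c'=1/5, d'=13/5
row 2: denom=8−2·1/5=38/5; d'=(-51−2·13/5)/(38/5)=-281/38
row 3: denom=6−2·5/19=104/19; d'=(63−2·-281/38)/(104/19)=739/52
row 4: denom=8−1·19/104=813/104; d'=(-32−1·739/52)/(813/104)=-1602/271
back: M4=-1602/271
back: M3=739/52−19/104·-1602/271=4144/271
back: M2=-281/38−5/19·4144/271=-6189/542
back: M1=13/5−1/5·-6189/542=2647/542
M: M0=0, M1=2647/542, M2=-6189/542, M3=4144/271, M4=-1602/271, M5=0
seg 0: a=-2, c=M0/2=0, d=(M1−M0)/(6·3)=2647/9756, b=Δ0−h0·(2M0+M1)/6=-9025/3252
seg 1: a=-3, c=M1/2=2647/1084, d=(M2−M1)/(6·2)=-2209/1626, b=Δ1−h1·(2M1+M2)/6=7399/1626
seg 2: a=5, c=M2/2=-6189/1084, d=(M3−M2)/(6·2)=14477/6504, b=Δ2−h2·(2M2+M3)/6=-3227/1626
seg 3: a=-4, c=M3/2=2072/271, d=(M4−M3)/(6·1)=-2873/813, b=Δ3−h3·(2M3+M4)/6=1535/813
seg 4: a=2, c=M4/2=-801/271, d=(M5−M4)/(6·3)=89/271, b=Δ4−h4·(2M4+M5)/6=5348/813
t_q=9/2 → seg 1, τ=3/2; S=-3+7399/1626·τ+2647/1084·τ²+-2209/1626·τ³=10265/2168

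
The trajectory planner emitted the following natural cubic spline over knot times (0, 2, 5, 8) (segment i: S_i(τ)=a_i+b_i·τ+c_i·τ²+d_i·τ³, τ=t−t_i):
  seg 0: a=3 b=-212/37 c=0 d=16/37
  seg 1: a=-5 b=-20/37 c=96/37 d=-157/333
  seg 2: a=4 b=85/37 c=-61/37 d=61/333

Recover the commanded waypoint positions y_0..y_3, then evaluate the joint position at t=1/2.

y_0 = S_0(0) = a_0 = 3
y_1 = S_1(0) = a_1 = -5
y_2 = S_2(0) = a_2 = 4
y_3 = S_2(3) = 1
t_q=1/2 is in segment 0 (τ=1/2); S_0(τ)=7/37

y_0=3 y_1=-5 y_2=4 y_3=1
S(1/2) = 7/37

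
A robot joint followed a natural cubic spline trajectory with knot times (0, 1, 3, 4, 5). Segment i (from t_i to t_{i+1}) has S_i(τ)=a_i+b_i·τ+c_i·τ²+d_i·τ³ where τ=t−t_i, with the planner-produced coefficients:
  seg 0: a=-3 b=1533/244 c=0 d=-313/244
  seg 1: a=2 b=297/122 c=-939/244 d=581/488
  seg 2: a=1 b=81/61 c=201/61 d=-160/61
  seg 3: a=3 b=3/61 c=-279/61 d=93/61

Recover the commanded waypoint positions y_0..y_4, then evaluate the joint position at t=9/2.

y_0=-3 y_1=2 y_2=1 y_3=3 y_4=0
S(9/2) = 1011/488

y_0 = S_0(0) = a_0 = -3
y_1 = S_1(0) = a_1 = 2
y_2 = S_2(0) = a_2 = 1
y_3 = S_3(0) = a_3 = 3
y_4 = S_3(1) = 0
t_q=9/2 is in segment 3 (τ=1/2); S_3(τ)=1011/488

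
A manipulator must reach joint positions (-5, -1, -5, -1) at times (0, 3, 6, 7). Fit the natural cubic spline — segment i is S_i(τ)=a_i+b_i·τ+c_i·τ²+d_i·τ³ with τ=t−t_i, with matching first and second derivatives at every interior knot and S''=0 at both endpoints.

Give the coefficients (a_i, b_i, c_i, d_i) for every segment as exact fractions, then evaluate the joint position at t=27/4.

Δ: Δ0=4/3, Δ1=-4/3, Δ2=4
row 1: diag=12, rhs=-16; c'=1/4, d'=-4/3
row 2: denom=8−3·1/4=29/4; d'=(32−3·-4/3)/(29/4)=144/29
back: M2=144/29
back: M1=-4/3−1/4·144/29=-224/87
M: M0=0, M1=-224/87, M2=144/29, M3=0
seg 0: a=-5, c=M0/2=0, d=(M1−M0)/(6·3)=-112/783, b=Δ0−h0·(2M0+M1)/6=76/29
seg 1: a=-1, c=M1/2=-112/87, d=(M2−M1)/(6·3)=328/783, b=Δ1−h1·(2M1+M2)/6=-36/29
seg 2: a=-5, c=M2/2=72/29, d=(M3−M2)/(6·1)=-24/29, b=Δ2−h2·(2M2+M3)/6=68/29
t_q=27/4 → seg 2, τ=3/4; S=-5+68/29·τ+72/29·τ²+-24/29·τ³=-509/232

  seg 0: a=-5 b=76/29 c=0 d=-112/783
  seg 1: a=-1 b=-36/29 c=-112/87 d=328/783
  seg 2: a=-5 b=68/29 c=72/29 d=-24/29
S(27/4) = -509/232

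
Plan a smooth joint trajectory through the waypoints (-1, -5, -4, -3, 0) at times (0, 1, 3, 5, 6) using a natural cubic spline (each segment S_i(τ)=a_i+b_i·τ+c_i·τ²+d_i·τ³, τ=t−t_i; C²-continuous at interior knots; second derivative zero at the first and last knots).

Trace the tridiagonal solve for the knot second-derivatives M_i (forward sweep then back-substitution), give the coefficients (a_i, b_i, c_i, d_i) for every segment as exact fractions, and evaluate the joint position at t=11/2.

  seg 0: a=-1 b=-73/15 c=0 d=13/15
  seg 1: a=-5 b=-34/15 c=13/5 d=-73/120
  seg 2: a=-4 b=5/6 c=-21/20 d=53/120
  seg 3: a=-3 b=29/15 c=8/5 d=-8/15
S(11/2) = -17/10

Δ: Δ0=-4, Δ1=1/2, Δ2=1/2, Δ3=3
row 1: diag=6, rhs=27; c'=1/3, d'=9/2
row 2: denom=8−2·1/3=22/3; d'=(0−2·9/2)/(22/3)=-27/22
row 3: denom=6−2·3/11=60/11; d'=(15−2·-27/22)/(60/11)=16/5
back: M3=16/5
back: M2=-27/22−3/11·16/5=-21/10
back: M1=9/2−1/3·-21/10=26/5
M: M0=0, M1=26/5, M2=-21/10, M3=16/5, M4=0
seg 0: a=-1, c=M0/2=0, d=(M1−M0)/(6·1)=13/15, b=Δ0−h0·(2M0+M1)/6=-73/15
seg 1: a=-5, c=M1/2=13/5, d=(M2−M1)/(6·2)=-73/120, b=Δ1−h1·(2M1+M2)/6=-34/15
seg 2: a=-4, c=M2/2=-21/20, d=(M3−M2)/(6·2)=53/120, b=Δ2−h2·(2M2+M3)/6=5/6
seg 3: a=-3, c=M3/2=8/5, d=(M4−M3)/(6·1)=-8/15, b=Δ3−h3·(2M3+M4)/6=29/15
t_q=11/2 → seg 3, τ=1/2; S=-3+29/15·τ+8/5·τ²+-8/15·τ³=-17/10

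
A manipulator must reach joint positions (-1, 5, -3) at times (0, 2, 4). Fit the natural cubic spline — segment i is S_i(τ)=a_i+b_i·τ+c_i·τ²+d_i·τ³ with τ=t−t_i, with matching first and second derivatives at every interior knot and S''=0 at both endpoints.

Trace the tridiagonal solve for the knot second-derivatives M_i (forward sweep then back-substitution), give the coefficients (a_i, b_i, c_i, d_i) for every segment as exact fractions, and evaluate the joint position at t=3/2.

Δ: Δ0=3, Δ1=-4
row 1: diag=8, rhs=-42; c'=1/4, d'=-21/4
back: M1=-21/4
M: M0=0, M1=-21/4, M2=0
seg 0: a=-1, c=M0/2=0, d=(M1−M0)/(6·2)=-7/16, b=Δ0−h0·(2M0+M1)/6=19/4
seg 1: a=5, c=M1/2=-21/8, d=(M2−M1)/(6·2)=7/16, b=Δ1−h1·(2M1+M2)/6=-1/2
t_q=3/2 → seg 0, τ=3/2; S=-1+19/4·τ+0·τ²+-7/16·τ³=595/128

  seg 0: a=-1 b=19/4 c=0 d=-7/16
  seg 1: a=5 b=-1/2 c=-21/8 d=7/16
S(3/2) = 595/128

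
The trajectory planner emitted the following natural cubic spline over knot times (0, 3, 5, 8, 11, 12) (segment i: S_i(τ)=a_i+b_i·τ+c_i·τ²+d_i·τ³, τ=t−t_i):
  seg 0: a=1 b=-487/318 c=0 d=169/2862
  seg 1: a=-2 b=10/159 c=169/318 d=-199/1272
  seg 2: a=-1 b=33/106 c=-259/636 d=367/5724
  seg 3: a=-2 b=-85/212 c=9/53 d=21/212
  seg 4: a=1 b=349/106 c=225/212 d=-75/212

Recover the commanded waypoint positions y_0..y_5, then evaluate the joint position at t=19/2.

y_0=1 y_1=-2 y_2=-1 y_3=-2 y_4=1 y_5=5
S(19/2) = -3197/1696

y_0 = S_0(0) = a_0 = 1
y_1 = S_1(0) = a_1 = -2
y_2 = S_2(0) = a_2 = -1
y_3 = S_3(0) = a_3 = -2
y_4 = S_4(0) = a_4 = 1
y_5 = S_4(1) = 5
t_q=19/2 is in segment 3 (τ=3/2); S_3(τ)=-3197/1696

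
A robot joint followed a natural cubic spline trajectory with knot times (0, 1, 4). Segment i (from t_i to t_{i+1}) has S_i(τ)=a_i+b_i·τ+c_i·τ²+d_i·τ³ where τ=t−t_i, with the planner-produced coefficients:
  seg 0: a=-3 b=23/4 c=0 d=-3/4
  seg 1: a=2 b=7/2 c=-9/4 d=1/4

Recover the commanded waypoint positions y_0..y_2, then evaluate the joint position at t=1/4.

y_0 = S_0(0) = a_0 = -3
y_1 = S_1(0) = a_1 = 2
y_2 = S_1(3) = -1
t_q=1/4 is in segment 0 (τ=1/4); S_0(τ)=-403/256

y_0=-3 y_1=2 y_2=-1
S(1/4) = -403/256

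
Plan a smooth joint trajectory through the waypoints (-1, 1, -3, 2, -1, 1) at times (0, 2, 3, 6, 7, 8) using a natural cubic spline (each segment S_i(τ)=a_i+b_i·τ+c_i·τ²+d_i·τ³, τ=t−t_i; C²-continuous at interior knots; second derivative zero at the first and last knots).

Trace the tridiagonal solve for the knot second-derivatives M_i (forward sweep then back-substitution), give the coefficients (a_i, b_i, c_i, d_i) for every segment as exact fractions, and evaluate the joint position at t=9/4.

  seg 0: a=-1 b=11563/3723 c=0 d=-1960/3723
  seg 1: a=1 b=-11957/3723 c=-3920/1241 d=8825/3723
  seg 2: a=-3 b=-9002/3723 c=4905/1241 d=-9646/11169
  seg 3: a=2 b=-7526/3723 c=-4741/1241 d=10580/3723
  seg 4: a=-1 b=-4232/3723 c=5839/1241 d=-5839/3723
S(9/4) = 2915/79424

Δ: Δ0=1, Δ1=-4, Δ2=5/3, Δ3=-3, Δ4=2
row 1: diag=6, rhs=-30; c'=1/6, d'=-5
row 2: denom=8−1·1/6=47/6; d'=(34−1·-5)/(47/6)=234/47
row 3: denom=8−3·18/47=322/47; d'=(-28−3·234/47)/(322/47)=-1009/161
row 4: denom=4−1·47/322=1241/322; d'=(30−1·-1009/161)/(1241/322)=11678/1241
back: M4=11678/1241
back: M3=-1009/161−47/322·11678/1241=-9482/1241
back: M2=234/47−18/47·-9482/1241=9810/1241
back: M1=-5−1/6·9810/1241=-7840/1241
M: M0=0, M1=-7840/1241, M2=9810/1241, M3=-9482/1241, M4=11678/1241, M5=0
seg 0: a=-1, c=M0/2=0, d=(M1−M0)/(6·2)=-1960/3723, b=Δ0−h0·(2M0+M1)/6=11563/3723
seg 1: a=1, c=M1/2=-3920/1241, d=(M2−M1)/(6·1)=8825/3723, b=Δ1−h1·(2M1+M2)/6=-11957/3723
seg 2: a=-3, c=M2/2=4905/1241, d=(M3−M2)/(6·3)=-9646/11169, b=Δ2−h2·(2M2+M3)/6=-9002/3723
seg 3: a=2, c=M3/2=-4741/1241, d=(M4−M3)/(6·1)=10580/3723, b=Δ3−h3·(2M3+M4)/6=-7526/3723
seg 4: a=-1, c=M4/2=5839/1241, d=(M5−M4)/(6·1)=-5839/3723, b=Δ4−h4·(2M4+M5)/6=-4232/3723
t_q=9/4 → seg 1, τ=1/4; S=1+-11957/3723·τ+-3920/1241·τ²+8825/3723·τ³=2915/79424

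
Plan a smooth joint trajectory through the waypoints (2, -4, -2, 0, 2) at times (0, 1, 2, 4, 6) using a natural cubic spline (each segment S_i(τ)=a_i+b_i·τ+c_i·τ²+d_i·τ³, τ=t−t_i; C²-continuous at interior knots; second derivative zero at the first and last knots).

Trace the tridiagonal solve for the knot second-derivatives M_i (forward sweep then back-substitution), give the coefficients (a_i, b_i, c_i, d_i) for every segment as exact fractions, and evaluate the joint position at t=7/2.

  seg 0: a=2 b=-57/7 c=0 d=15/7
  seg 1: a=-4 b=-12/7 c=45/7 d=-19/7
  seg 2: a=-2 b=3 c=-12/7 d=5/14
  seg 3: a=0 b=3/7 c=3/7 d=-1/14
S(7/2) = -17/112

Δ: Δ0=-6, Δ1=2, Δ2=1, Δ3=1
row 1: diag=4, rhs=48; c'=1/4, d'=12
row 2: denom=6−1·1/4=23/4; d'=(-6−1·12)/(23/4)=-72/23
row 3: denom=8−2·8/23=168/23; d'=(0−2·-72/23)/(168/23)=6/7
back: M3=6/7
back: M2=-72/23−8/23·6/7=-24/7
back: M1=12−1/4·-24/7=90/7
M: M0=0, M1=90/7, M2=-24/7, M3=6/7, M4=0
seg 0: a=2, c=M0/2=0, d=(M1−M0)/(6·1)=15/7, b=Δ0−h0·(2M0+M1)/6=-57/7
seg 1: a=-4, c=M1/2=45/7, d=(M2−M1)/(6·1)=-19/7, b=Δ1−h1·(2M1+M2)/6=-12/7
seg 2: a=-2, c=M2/2=-12/7, d=(M3−M2)/(6·2)=5/14, b=Δ2−h2·(2M2+M3)/6=3
seg 3: a=0, c=M3/2=3/7, d=(M4−M3)/(6·2)=-1/14, b=Δ3−h3·(2M3+M4)/6=3/7
t_q=7/2 → seg 2, τ=3/2; S=-2+3·τ+-12/7·τ²+5/14·τ³=-17/112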